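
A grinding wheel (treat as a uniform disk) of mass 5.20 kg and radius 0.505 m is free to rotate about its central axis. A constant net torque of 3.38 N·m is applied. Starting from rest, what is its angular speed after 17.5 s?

ω ≈ 89.2 rad/s

I = ½MR² = (1/2)(5.20)(0.505)² = 0.6631 kg·m².
α = τ/I = 3.38/0.6631 = 5.098 rad/s².
ω = ω₀ + αt = 0 + (5.098)(17.5) = 89.21 rad/s.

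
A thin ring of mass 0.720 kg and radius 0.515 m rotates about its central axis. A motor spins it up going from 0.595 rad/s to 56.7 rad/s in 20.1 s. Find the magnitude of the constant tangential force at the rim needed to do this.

F ≈ 1.04 N

I = MR² = (0.720)(0.515)² = 0.1910 kg·m².
α = Δω/Δt = (56.7 − 0.595)/20.1 = 2.791 rad/s².
The required torque is τ = Iα = (0.1910)(2.791) = 0.5330 N·m.
A tangential force at the rim gives τ = FR, so F = τ/R = 0.5330/0.515 = 1.035 N.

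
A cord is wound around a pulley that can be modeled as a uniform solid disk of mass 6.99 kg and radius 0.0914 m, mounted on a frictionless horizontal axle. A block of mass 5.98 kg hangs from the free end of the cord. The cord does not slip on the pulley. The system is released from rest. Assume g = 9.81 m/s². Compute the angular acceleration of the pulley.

I = ½MR² = (1/2)(6.99)(0.0914)² = 0.02920 kg·m².
Block: mg − T = ma. Pulley: TR = Iα. No-slip: a = αR, so T = (I/R²)a = 3.495·a.
Then mg = (m + 3.495)a, so a = (5.98)(9.81)/(5.98 + 3.495) = 6.191 m/s².
α = a/R = 6.191/0.0914 = 67.74 rad/s².

α ≈ 67.7 rad/s²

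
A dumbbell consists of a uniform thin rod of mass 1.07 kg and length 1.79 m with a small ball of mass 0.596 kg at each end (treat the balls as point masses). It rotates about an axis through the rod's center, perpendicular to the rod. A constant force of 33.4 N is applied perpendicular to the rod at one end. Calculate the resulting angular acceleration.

I_rod = (1/12)ML² = (1/12)(1.07)(1.79)² = 0.2857 kg·m².
I_balls = 2·m·(L/2)² = 2(0.596)(0.8950)² = 0.9548 kg·m².
Total I = 1.241 kg·m².
τ = F·(L/2) = (33.4)(0.895) = 29.89 N·m.
α = τ/I = 29.89/1.241 = 24.10 rad/s².

α ≈ 24.1 rad/s²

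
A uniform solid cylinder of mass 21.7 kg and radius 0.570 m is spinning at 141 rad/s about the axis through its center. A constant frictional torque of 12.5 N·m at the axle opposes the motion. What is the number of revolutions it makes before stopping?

≈ 446 revolutions

I = ½MR² = (1/2)(21.7)(0.570)² = 3.525 kg·m².
The net torque has magnitude 12.5 N·m, opposing ω.
|α| = τ/I = 12.50/3.525 = 3.546 rad/s² (deceleration).
ω² = ω₀² − 2|α|θ with ω = 0 ⇒ θ = ω₀²/(2|α|) = 2803 rad = 446.2 rev.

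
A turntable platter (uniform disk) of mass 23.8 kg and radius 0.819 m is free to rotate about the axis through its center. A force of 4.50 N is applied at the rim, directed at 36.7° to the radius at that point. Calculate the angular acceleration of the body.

α ≈ 0.276 rad/s²

I = ½MR² = (1/2)(23.8)(0.819)² = 7.982 kg·m².
Only the tangential component produces torque: τ = F R sinθ = (4.50)(0.819) sin 36.7° = 2.203 N·m.
From τ = Iα: α = 2.203/7.982 = 0.2759 rad/s².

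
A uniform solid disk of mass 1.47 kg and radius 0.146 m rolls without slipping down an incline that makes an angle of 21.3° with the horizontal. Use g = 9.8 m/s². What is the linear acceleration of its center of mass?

Translation along the incline: Mg sinθ − f = Ma.
Rotation about the center: fR = Iα with I = ½MR². No-slip gives a = αR, so f = (I/R²)a = (1/2)M a.
Substituting: Mg sinθ = (1 + 0.5000)Ma, so a = g sinθ/(1 + 0.5000) = (9.8) sin 21.3° / 1.500 = 2.373 m/s².

a ≈ 2.37 m/s²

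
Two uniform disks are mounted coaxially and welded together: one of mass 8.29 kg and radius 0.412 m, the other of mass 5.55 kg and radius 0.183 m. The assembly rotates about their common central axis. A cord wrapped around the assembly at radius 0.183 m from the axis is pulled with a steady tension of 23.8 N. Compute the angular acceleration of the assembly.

I = ½M₁R₁² + ½M₂R₂² = ½(8.29)(0.412)² + ½(5.55)(0.183)² = 0.7965 kg·m².
τ = F r = (23.8)(0.183) = 4.355 N·m.
α = τ/I = 4.355/0.7965 = 5.468 rad/s².

α ≈ 5.47 rad/s²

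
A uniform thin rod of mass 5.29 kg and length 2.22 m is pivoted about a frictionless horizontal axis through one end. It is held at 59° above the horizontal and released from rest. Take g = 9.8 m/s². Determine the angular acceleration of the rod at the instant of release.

About the pivot, I = (1/3)ML² = (1/3)(5.29)(2.22)² = 8.690 kg·m².
The weight acts at the center, a distance L/2 = 1.110 m from the pivot; τ = Mg(L/2) cos 59° = 29.64 N·m.
α = τ/I = 29.64/8.690 = 3.410 rad/s².

α ≈ 3.41 rad/s²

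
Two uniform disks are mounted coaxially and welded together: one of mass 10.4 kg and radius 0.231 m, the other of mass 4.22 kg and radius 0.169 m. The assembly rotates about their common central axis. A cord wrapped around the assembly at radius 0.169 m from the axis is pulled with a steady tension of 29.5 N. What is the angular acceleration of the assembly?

α ≈ 14.8 rad/s²

I = ½M₁R₁² + ½M₂R₂² = ½(10.4)(0.231)² + ½(4.22)(0.169)² = 0.3377 kg·m².
τ = F r = (29.5)(0.169) = 4.986 N·m.
α = τ/I = 4.986/0.3377 = 14.76 rad/s².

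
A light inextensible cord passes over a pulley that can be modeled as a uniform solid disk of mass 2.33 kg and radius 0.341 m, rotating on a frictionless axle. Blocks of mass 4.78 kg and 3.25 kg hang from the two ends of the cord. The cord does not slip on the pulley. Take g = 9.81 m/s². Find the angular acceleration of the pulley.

I = ½MR² = (1/2)(2.33)(0.341)² = 0.1355 kg·m².
Heavier block: m₁g − T₁ = m₁a. Lighter block: T₂ − m₂g = m₂a.
Pulley: (T₁ − T₂)R = Iα = I(a/R), so T₁ − T₂ = (I/R²)a = (1/2)M_p a = 1.165·a.
Adding the three: (m₁ − m₂)g = (m₁ + m₂ + 1.165)a, so a = (4.78 − 3.25)(9.81)/(4.78 + 3.25 + 1.165) = 1.632 m/s².
α = a/R = 1.632/0.341 = 4.787 rad/s².

α ≈ 4.79 rad/s²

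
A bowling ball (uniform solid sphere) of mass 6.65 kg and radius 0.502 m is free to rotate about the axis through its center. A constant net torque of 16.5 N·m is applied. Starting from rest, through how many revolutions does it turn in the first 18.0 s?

≈ 635 revolutions

I = (2/5)MR² = (2/5)(6.65)(0.502)² = 0.6703 kg·m².
α = τ/I = 16.5/0.6703 = 24.61 rad/s².
θ = ½αt² = ½(24.61)(18.0)² = 3988 rad.
Revolutions = θ/(2π) = 634.6.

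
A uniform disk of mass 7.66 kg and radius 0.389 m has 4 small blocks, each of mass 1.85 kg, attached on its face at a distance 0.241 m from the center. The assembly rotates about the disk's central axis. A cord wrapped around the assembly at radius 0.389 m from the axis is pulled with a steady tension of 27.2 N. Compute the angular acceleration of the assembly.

I_disk = ½MR² = ½(7.66)(0.389)² = 0.5796 kg·m².
I_blocks = 4·m·r² = 4(1.85)(0.241)² = 0.4298 kg·m².
Total I = 1.009 kg·m².
τ = F r = (27.2)(0.389) = 10.58 N·m.
α = τ/I = 10.58/1.009 = 10.48 rad/s².

α ≈ 10.5 rad/s²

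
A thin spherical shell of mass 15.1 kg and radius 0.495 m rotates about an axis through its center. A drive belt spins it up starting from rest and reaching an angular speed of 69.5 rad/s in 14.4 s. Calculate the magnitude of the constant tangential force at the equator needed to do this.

I = (2/3)MR² = (2/3)(15.1)(0.495)² = 2.467 kg·m².
α = Δω/Δt = (69.5 − 0)/14.4 = 4.826 rad/s².
The required torque is τ = Iα = (2.467)(4.826) = 11.90 N·m.
A tangential force at the equator gives τ = FR, so F = τ/R = 11.90/0.495 = 24.05 N.

F ≈ 24.0 N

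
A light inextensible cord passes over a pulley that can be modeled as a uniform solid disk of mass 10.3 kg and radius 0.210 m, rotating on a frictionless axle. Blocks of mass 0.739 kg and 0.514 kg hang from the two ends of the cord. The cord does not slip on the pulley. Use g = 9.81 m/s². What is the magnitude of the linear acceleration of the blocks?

I = ½MR² = (1/2)(10.3)(0.210)² = 0.2271 kg·m².
Heavier block: m₁g − T₁ = m₁a. Lighter block: T₂ − m₂g = m₂a.
Pulley: (T₁ − T₂)R = Iα = I(a/R), so T₁ − T₂ = (I/R²)a = (1/2)M_p a = 5.150·a.
Adding the three: (m₁ − m₂)g = (m₁ + m₂ + 5.150)a, so a = (0.739 − 0.514)(9.81)/(0.739 + 0.514 + 5.150) = 0.3447 m/s².

a ≈ 0.345 m/s²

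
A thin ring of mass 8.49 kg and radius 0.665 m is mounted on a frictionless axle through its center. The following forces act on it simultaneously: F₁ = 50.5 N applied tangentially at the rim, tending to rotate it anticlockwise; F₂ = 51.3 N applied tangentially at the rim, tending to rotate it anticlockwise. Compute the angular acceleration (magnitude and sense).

I = MR² = (8.49)(0.665)² = 3.754 kg·m².
Taking anticlockwise as positive: τ₁ = +(50.5)(0.665) = +33.58 N·m; τ₂ = +(51.3)(0.665) = +34.11 N·m.
Net torque τ = 67.70 N·m.
α = τ/I = 67.70/3.754 = 18.03 rad/s².

α ≈ 18.0 rad/s², anticlockwise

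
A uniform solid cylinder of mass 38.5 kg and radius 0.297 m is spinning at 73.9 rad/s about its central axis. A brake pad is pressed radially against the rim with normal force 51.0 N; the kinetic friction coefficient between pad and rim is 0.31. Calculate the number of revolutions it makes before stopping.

≈ 157 revolutions

I = ½MR² = (1/2)(38.5)(0.297)² = 1.698 kg·m².
Friction force f = μN = (0.31)(51.0) = 15.81 N at the rim; torque magnitude τ = fR = 4.696 N·m, opposing ω.
|α| = τ/I = 4.696/1.698 = 2.765 rad/s² (deceleration).
ω² = ω₀² − 2|α|θ with ω = 0 ⇒ θ = ω₀²/(2|α|) = 987.4 rad = 157.2 rev.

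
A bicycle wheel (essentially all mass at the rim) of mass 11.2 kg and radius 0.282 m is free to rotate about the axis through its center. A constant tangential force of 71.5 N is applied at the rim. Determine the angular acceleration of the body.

α ≈ 22.6 rad/s²

I = MR² = (11.2)(0.282)² = 0.8907 kg·m².
τ = F R = (71.5)(0.282) = 20.16 N·m.
From τ = Iα: α = 20.16/0.8907 = 22.64 rad/s².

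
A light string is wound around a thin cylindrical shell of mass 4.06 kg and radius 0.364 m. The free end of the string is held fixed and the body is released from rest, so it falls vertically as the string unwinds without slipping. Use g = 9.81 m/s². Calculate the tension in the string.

Translation: Mg − T = Ma. Rotation about the center: TR = Iα with I = MR².
With a = αR: T = (I/R²)a = M a, so Mg = (1 + 1.000)Ma.
a = g/(1 + 1.000) = 9.81/2.000 = 4.905 m/s².
T = 1.000·M·a = (1.000)(4.06)(4.905) = 19.91 N.

T ≈ 19.9 N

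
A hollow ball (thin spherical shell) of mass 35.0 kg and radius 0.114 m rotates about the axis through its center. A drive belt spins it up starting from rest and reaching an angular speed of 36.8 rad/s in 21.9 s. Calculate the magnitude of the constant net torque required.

τ ≈ 0.510 N·m

I = (2/3)MR² = (2/3)(35.0)(0.114)² = 0.3032 kg·m².
α = Δω/Δt = (36.8 − 0)/21.9 = 1.680 rad/s².
τ = Iα = (0.3032)(1.680) = 0.5096 N·m.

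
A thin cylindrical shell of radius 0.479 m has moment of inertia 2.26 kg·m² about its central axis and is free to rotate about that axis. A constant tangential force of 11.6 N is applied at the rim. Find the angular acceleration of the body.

τ = F R = (11.6)(0.479) = 5.556 N·m.
Newton's second law for rotation, τ = Iα, gives α = τ/I = 5.556/2.260 = 2.459 rad/s².

α ≈ 2.46 rad/s²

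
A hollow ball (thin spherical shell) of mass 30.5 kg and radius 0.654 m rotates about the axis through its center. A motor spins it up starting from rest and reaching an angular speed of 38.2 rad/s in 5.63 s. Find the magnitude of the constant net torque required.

I = (2/3)MR² = (2/3)(30.5)(0.654)² = 8.697 kg·m².
α = Δω/Δt = (38.2 − 0)/5.63 = 6.785 rad/s².
τ = Iα = (8.697)(6.785) = 59.01 N·m.

τ ≈ 59.0 N·m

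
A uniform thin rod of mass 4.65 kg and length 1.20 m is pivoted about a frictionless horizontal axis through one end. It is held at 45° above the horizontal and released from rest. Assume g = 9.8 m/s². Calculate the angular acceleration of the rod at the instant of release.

About the pivot, I = (1/3)ML² = (1/3)(4.65)(1.20)² = 2.232 kg·m².
The weight acts at the center, a distance L/2 = 0.6000 m from the pivot; τ = Mg(L/2) cos 45° = 19.33 N·m.
α = τ/I = 19.33/2.232 = 8.662 rad/s².

α ≈ 8.66 rad/s²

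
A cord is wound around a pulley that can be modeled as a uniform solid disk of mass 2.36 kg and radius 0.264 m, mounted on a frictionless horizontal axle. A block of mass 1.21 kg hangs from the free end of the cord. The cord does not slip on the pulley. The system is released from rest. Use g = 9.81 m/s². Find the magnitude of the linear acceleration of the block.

I = ½MR² = (1/2)(2.36)(0.264)² = 0.08224 kg·m².
Block: mg − T = ma. Pulley: TR = Iα. No-slip: a = αR, so T = (I/R²)a = 1.180·a.
Then mg = (m + 1.180)a, so a = (1.21)(9.81)/(1.21 + 1.180) = 4.967 m/s².

a ≈ 4.97 m/s²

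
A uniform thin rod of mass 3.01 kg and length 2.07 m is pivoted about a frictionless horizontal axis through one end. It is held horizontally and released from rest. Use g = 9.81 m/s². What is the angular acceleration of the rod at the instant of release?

α ≈ 7.11 rad/s²

About the pivot, I = (1/3)ML² = (1/3)(3.01)(2.07)² = 4.299 kg·m².
The weight acts at the center, a distance L/2 = 1.035 m from the pivot; τ = Mg(L/2) = 30.56 N·m.
α = τ/I = 30.56/4.299 = 7.109 rad/s².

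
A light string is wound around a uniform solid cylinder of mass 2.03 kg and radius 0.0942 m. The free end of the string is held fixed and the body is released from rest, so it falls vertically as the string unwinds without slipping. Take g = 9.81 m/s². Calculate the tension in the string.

T ≈ 6.64 N

Translation: Mg − T = Ma. Rotation about the center: TR = Iα with I = ½MR².
With a = αR: T = (I/R²)a = (1/2)M a, so Mg = (1 + 0.5000)Ma.
a = g/(1 + 0.5000) = 9.81/1.500 = 6.540 m/s².
T = 0.5000·M·a = (0.5000)(2.03)(6.540) = 6.638 N.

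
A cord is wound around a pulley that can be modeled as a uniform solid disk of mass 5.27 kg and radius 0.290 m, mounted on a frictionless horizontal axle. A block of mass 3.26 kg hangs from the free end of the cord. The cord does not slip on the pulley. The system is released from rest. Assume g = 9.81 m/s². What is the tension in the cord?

T ≈ 14.3 N

I = ½MR² = (1/2)(5.27)(0.290)² = 0.2216 kg·m².
Block: mg − T = ma. Pulley: TR = Iα. No-slip: a = αR, so T = (I/R²)a = 2.635·a.
Then mg = (m + 2.635)a, so a = (3.26)(9.81)/(3.26 + 2.635) = 5.425 m/s².
T = 2.635·a = 14.29 N.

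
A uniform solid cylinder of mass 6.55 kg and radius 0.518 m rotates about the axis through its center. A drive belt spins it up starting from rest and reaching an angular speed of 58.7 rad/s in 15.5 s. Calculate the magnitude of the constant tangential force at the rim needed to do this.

I = ½MR² = (1/2)(6.55)(0.518)² = 0.8788 kg·m².
α = Δω/Δt = (58.7 − 0)/15.5 = 3.787 rad/s².
The required torque is τ = Iα = (0.8788)(3.787) = 3.328 N·m.
A tangential force at the rim gives τ = FR, so F = τ/R = 3.328/0.518 = 6.425 N.

F ≈ 6.42 N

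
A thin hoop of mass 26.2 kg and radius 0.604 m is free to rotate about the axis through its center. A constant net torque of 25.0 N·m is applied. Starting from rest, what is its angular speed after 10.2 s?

ω ≈ 26.7 rad/s

I = MR² = (26.2)(0.604)² = 9.558 kg·m².
α = τ/I = 25.0/9.558 = 2.616 rad/s².
ω = ω₀ + αt = 0 + (2.616)(10.2) = 26.68 rad/s.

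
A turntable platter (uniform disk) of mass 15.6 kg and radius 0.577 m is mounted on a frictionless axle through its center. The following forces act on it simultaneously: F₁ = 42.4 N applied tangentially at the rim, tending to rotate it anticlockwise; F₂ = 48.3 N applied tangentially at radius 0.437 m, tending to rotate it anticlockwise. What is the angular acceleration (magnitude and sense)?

α ≈ 17.5 rad/s², anticlockwise

I = ½MR² = (1/2)(15.6)(0.577)² = 2.597 kg·m².
Taking anticlockwise as positive: τ₁ = +(42.4)(0.577) = +24.46 N·m; τ₂ = +(48.3)(0.437) = +21.11 N·m.
Net torque τ = 45.57 N·m.
α = τ/I = 45.57/2.597 = 17.55 rad/s².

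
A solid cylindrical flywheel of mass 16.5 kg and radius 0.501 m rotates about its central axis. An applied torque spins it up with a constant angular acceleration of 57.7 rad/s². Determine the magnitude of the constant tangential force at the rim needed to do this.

F ≈ 238 N

I = ½MR² = (1/2)(16.5)(0.501)² = 2.071 kg·m².
The required torque is τ = Iα = (2.071)(57.70) = 119.5 N·m.
A tangential force at the rim gives τ = FR, so F = τ/R = 119.5/0.501 = 238.5 N.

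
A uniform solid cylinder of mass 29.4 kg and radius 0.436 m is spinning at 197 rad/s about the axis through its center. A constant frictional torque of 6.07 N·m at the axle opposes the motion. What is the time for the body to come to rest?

I = ½MR² = (1/2)(29.4)(0.436)² = 2.794 kg·m².
The net torque has magnitude 6.07 N·m, opposing ω.
|α| = τ/I = 6.070/2.794 = 2.172 rad/s² (deceleration).
0 = ω₀ − |α|t ⇒ t = ω₀/|α| = 197/2.172 = 90.69 s.

t ≈ 90.7 s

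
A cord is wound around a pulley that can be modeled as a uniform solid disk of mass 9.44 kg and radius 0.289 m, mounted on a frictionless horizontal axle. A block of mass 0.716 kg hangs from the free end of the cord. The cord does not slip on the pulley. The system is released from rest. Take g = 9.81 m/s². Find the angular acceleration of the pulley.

I = ½MR² = (1/2)(9.44)(0.289)² = 0.3942 kg·m².
Block: mg − T = ma. Pulley: TR = Iα. No-slip: a = αR, so T = (I/R²)a = 4.720·a.
Then mg = (m + 4.720)a, so a = (0.716)(9.81)/(0.716 + 4.720) = 1.292 m/s².
α = a/R = 1.292/0.289 = 4.471 rad/s².

α ≈ 4.47 rad/s²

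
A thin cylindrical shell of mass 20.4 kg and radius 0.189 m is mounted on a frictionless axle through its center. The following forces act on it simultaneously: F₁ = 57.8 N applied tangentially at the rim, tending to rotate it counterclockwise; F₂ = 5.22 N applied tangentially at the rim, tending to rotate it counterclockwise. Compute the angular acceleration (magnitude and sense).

α ≈ 16.3 rad/s², counterclockwise

I = MR² = (20.4)(0.189)² = 0.7287 kg·m².
Taking counterclockwise as positive: τ₁ = +(57.8)(0.189) = +10.92 N·m; τ₂ = +(5.22)(0.189) = +0.9866 N·m.
Net torque τ = 11.91 N·m.
α = τ/I = 11.91/0.7287 = 16.35 rad/s².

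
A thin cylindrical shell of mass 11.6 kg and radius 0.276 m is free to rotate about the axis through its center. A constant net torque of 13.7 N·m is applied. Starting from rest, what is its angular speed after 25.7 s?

I = MR² = (11.6)(0.276)² = 0.8836 kg·m².
α = τ/I = 13.7/0.8836 = 15.50 rad/s².
ω = ω₀ + αt = 0 + (15.50)(25.7) = 398.5 rad/s.

ω ≈ 398 rad/s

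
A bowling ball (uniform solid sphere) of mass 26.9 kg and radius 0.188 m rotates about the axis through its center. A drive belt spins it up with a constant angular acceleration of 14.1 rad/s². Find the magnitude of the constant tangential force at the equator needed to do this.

F ≈ 28.5 N

I = (2/5)MR² = (2/5)(26.9)(0.188)² = 0.3803 kg·m².
The required torque is τ = Iα = (0.3803)(14.10) = 5.362 N·m.
A tangential force at the equator gives τ = FR, so F = τ/R = 5.362/0.188 = 28.52 N.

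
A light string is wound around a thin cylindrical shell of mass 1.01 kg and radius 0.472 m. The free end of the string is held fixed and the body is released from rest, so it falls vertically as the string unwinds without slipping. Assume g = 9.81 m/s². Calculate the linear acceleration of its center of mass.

a ≈ 4.91 m/s²

Translation: Mg − T = Ma. Rotation about the center: TR = Iα with I = MR².
With a = αR: T = (I/R²)a = M a, so Mg = (1 + 1.000)Ma.
a = g/(1 + 1.000) = 9.81/2.000 = 4.905 m/s².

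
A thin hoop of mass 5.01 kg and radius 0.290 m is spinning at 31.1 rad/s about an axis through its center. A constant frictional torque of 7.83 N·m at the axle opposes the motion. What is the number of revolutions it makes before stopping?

I = MR² = (5.01)(0.290)² = 0.4213 kg·m².
The net torque has magnitude 7.83 N·m, opposing ω.
|α| = τ/I = 7.830/0.4213 = 18.58 rad/s² (deceleration).
ω² = ω₀² − 2|α|θ with ω = 0 ⇒ θ = ω₀²/(2|α|) = 26.02 rad = 4.142 rev.

≈ 4.14 revolutions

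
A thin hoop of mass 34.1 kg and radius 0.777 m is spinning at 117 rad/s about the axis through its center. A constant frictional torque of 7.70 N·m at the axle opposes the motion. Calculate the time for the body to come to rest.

t ≈ 313 s

I = MR² = (34.1)(0.777)² = 20.59 kg·m².
The net torque has magnitude 7.70 N·m, opposing ω.
|α| = τ/I = 7.700/20.59 = 0.3740 rad/s² (deceleration).
0 = ω₀ − |α|t ⇒ t = ω₀/|α| = 117/0.3740 = 312.8 s.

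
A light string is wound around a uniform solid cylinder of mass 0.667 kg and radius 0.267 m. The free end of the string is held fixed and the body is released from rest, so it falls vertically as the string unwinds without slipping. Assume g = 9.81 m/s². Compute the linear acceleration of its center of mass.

a ≈ 6.54 m/s²

Translation: Mg − T = Ma. Rotation about the center: TR = Iα with I = ½MR².
With a = αR: T = (I/R²)a = (1/2)M a, so Mg = (1 + 0.5000)Ma.
a = g/(1 + 0.5000) = 9.81/1.500 = 6.540 m/s².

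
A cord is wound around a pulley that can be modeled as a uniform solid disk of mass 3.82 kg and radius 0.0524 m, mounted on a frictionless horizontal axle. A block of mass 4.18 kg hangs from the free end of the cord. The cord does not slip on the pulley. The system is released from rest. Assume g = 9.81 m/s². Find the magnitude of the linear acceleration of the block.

a ≈ 6.73 m/s²

I = ½MR² = (1/2)(3.82)(0.0524)² = 0.005244 kg·m².
Block: mg − T = ma. Pulley: TR = Iα. No-slip: a = αR, so T = (I/R²)a = 1.910·a.
Then mg = (m + 1.910)a, so a = (4.18)(9.81)/(4.18 + 1.910) = 6.733 m/s².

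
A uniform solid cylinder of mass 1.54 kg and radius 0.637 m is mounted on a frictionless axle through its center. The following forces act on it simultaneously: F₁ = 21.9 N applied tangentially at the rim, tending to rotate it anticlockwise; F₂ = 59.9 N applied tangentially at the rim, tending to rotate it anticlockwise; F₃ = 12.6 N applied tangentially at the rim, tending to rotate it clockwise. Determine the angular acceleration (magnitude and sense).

I = ½MR² = (1/2)(1.54)(0.637)² = 0.3124 kg·m².
Taking anticlockwise as positive: τ₁ = +(21.9)(0.637) = +13.95 N·m; τ₂ = +(59.9)(0.637) = +38.16 N·m; τ₃ = −(12.6)(0.637) = −8.026 N·m.
Net torque τ = 44.08 N·m.
α = τ/I = 44.08/0.3124 = 141.1 rad/s².

α ≈ 141 rad/s², anticlockwise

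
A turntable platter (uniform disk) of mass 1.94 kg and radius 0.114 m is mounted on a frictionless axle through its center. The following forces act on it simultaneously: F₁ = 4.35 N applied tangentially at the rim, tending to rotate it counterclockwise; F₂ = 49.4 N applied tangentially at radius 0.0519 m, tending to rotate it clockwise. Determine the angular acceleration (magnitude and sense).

α ≈ 164 rad/s², clockwise

I = ½MR² = (1/2)(1.94)(0.114)² = 0.01261 kg·m².
Taking counterclockwise as positive: τ₁ = +(4.35)(0.114) = +0.4959 N·m; τ₂ = −(49.4)(0.0519) = −2.564 N·m.
Net torque τ = -2.068 N·m.
α = τ/I = -2.068/0.01261 = -164.0 rad/s².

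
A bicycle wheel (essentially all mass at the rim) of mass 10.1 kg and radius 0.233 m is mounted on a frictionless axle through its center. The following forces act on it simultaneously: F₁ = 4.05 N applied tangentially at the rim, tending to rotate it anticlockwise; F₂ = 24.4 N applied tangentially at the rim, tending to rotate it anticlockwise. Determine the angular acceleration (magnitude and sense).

I = MR² = (10.1)(0.233)² = 0.5483 kg·m².
Taking anticlockwise as positive: τ₁ = +(4.05)(0.233) = +0.9436 N·m; τ₂ = +(24.4)(0.233) = +5.685 N·m.
Net torque τ = 6.629 N·m.
α = τ/I = 6.629/0.5483 = 12.09 rad/s².

α ≈ 12.1 rad/s², anticlockwise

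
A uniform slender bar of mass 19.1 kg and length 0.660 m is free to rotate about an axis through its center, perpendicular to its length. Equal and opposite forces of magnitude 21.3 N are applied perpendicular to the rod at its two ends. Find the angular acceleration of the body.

α ≈ 20.3 rad/s²

I = (1/12)ML² = (1/12)(19.1)(0.660)² = 0.6933 kg·m².
The couple gives τ = F·(L/2) + F·(L/2) = F L = (21.3)(0.660) = 14.06 N·m.
From τ = Iα: α = 14.06/0.6933 = 20.28 rad/s².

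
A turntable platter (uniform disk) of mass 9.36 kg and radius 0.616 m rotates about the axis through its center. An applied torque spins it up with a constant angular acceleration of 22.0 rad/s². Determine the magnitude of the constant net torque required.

τ ≈ 39.1 N·m

I = ½MR² = (1/2)(9.36)(0.616)² = 1.776 kg·m².
τ = Iα = (1.776)(22.00) = 39.07 N·m.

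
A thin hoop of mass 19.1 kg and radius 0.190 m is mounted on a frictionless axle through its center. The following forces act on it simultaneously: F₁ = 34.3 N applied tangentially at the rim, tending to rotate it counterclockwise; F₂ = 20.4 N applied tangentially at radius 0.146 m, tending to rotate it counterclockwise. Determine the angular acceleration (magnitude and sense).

I = MR² = (19.1)(0.190)² = 0.6895 kg·m².
Taking counterclockwise as positive: τ₁ = +(34.3)(0.190) = +6.517 N·m; τ₂ = +(20.4)(0.146) = +2.978 N·m.
Net torque τ = 9.495 N·m.
α = τ/I = 9.495/0.6895 = 13.77 rad/s².

α ≈ 13.8 rad/s², counterclockwise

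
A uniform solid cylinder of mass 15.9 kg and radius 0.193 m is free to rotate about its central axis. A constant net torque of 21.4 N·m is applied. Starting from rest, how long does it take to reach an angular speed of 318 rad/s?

t ≈ 4.40 s

I = ½MR² = (1/2)(15.9)(0.193)² = 0.2961 kg·m².
α = τ/I = 21.4/0.2961 = 72.27 rad/s².
ω = αt ⇒ t = ω/α = 318/72.27 = 4.400 s.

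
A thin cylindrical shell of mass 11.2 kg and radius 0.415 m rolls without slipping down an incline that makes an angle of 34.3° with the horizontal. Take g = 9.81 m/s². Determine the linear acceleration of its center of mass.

a ≈ 2.76 m/s²

Translation along the incline: Mg sinθ − f = Ma.
Rotation about the center: fR = Iα with I = MR². No-slip gives a = αR, so f = (I/R²)a = M a.
Substituting: Mg sinθ = (1 + 1.000)Ma, so a = g sinθ/(1 + 1.000) = (9.81) sin 34.3° / 2.000 = 2.764 m/s².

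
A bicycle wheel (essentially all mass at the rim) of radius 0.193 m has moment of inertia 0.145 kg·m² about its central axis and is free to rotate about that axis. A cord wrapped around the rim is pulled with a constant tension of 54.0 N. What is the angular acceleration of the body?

τ = F R = (54.0)(0.193) = 10.42 N·m.
From τ = Iα: α = 10.42/0.1450 = 71.88 rad/s².

α ≈ 71.9 rad/s²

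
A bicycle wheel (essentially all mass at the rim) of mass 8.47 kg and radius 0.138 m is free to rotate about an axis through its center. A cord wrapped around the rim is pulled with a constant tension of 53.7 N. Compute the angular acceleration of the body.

α ≈ 45.9 rad/s²

I = MR² = (8.47)(0.138)² = 0.1613 kg·m².
τ = F R = (53.7)(0.138) = 7.411 N·m.
From τ = Iα: α = 7.411/0.1613 = 45.94 rad/s².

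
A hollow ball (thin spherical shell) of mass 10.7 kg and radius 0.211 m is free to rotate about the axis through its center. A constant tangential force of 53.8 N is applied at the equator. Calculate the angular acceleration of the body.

I = (2/3)MR² = (2/3)(10.7)(0.211)² = 0.3176 kg·m².
τ = F R = (53.8)(0.211) = 11.35 N·m.
From τ = Iα: α = 11.35/0.3176 = 35.74 rad/s².

α ≈ 35.7 rad/s²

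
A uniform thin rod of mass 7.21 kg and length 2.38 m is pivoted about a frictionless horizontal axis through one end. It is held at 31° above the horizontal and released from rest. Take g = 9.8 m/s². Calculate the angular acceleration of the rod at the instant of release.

α ≈ 5.29 rad/s²

About the pivot, I = (1/3)ML² = (1/3)(7.21)(2.38)² = 13.61 kg·m².
The weight acts at the center, a distance L/2 = 1.190 m from the pivot; τ = Mg(L/2) cos 31° = 72.07 N·m.
α = τ/I = 72.07/13.61 = 5.294 rad/s².
(Equivalently α = (3g/(2L)) cos 31° = 5.294 rad/s².)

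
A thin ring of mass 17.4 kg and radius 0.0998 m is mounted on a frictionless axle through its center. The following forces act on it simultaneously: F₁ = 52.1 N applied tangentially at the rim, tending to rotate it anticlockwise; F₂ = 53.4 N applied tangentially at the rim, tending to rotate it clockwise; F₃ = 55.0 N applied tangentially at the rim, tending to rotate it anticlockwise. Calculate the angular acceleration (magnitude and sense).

I = MR² = (17.4)(0.0998)² = 0.1733 kg·m².
Taking anticlockwise as positive: τ₁ = +(52.1)(0.0998) = +5.200 N·m; τ₂ = −(53.4)(0.0998) = −5.329 N·m; τ₃ = +(55.0)(0.0998) = +5.489 N·m.
Net torque τ = 5.359 N·m.
α = τ/I = 5.359/0.1733 = 30.92 rad/s².

α ≈ 30.9 rad/s², anticlockwise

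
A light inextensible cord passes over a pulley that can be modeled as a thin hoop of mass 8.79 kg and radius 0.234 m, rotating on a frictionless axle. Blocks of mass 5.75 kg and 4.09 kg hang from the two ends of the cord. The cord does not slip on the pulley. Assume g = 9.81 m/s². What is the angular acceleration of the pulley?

I = MR² = (8.79)(0.234)² = 0.4813 kg·m².
Heavier block: m₁g − T₁ = m₁a. Lighter block: T₂ − m₂g = m₂a.
Pulley: (T₁ − T₂)R = Iα = I(a/R), so T₁ − T₂ = (I/R²)a = 1·M_p a = 8.790·a.
Adding the three: (m₁ − m₂)g = (m₁ + m₂ + 8.790)a, so a = (5.75 − 4.09)(9.81)/(5.75 + 4.09 + 8.790) = 0.8741 m/s².
α = a/R = 0.8741/0.234 = 3.735 rad/s².

α ≈ 3.74 rad/s²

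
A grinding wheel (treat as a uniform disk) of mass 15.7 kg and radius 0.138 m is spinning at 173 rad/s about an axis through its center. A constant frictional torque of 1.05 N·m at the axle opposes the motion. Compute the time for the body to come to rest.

t ≈ 24.6 s

I = ½MR² = (1/2)(15.7)(0.138)² = 0.1495 kg·m².
The net torque has magnitude 1.05 N·m, opposing ω.
|α| = τ/I = 1.050/0.1495 = 7.024 rad/s² (deceleration).
0 = ω₀ − |α|t ⇒ t = ω₀/|α| = 173/7.024 = 24.63 s.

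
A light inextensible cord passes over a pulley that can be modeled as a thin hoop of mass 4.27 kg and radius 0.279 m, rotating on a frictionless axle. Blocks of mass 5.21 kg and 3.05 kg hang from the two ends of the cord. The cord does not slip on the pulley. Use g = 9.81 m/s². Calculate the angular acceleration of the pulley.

α ≈ 6.06 rad/s²

I = MR² = (4.27)(0.279)² = 0.3324 kg·m².
Heavier block: m₁g − T₁ = m₁a. Lighter block: T₂ − m₂g = m₂a.
Pulley: (T₁ − T₂)R = Iα = I(a/R), so T₁ − T₂ = (I/R²)a = 1·M_p a = 4.270·a.
Adding the three: (m₁ − m₂)g = (m₁ + m₂ + 4.270)a, so a = (5.21 − 3.05)(9.81)/(5.21 + 3.05 + 4.270) = 1.691 m/s².
α = a/R = 1.691/0.279 = 6.061 rad/s².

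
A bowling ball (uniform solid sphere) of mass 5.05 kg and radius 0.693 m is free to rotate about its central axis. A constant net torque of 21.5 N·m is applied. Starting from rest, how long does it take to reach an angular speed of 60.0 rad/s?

t ≈ 2.71 s

I = (2/5)MR² = (2/5)(5.05)(0.693)² = 0.9701 kg·m².
α = τ/I = 21.5/0.9701 = 22.16 rad/s².
ω = αt ⇒ t = ω/α = 60.0/22.16 = 2.707 s.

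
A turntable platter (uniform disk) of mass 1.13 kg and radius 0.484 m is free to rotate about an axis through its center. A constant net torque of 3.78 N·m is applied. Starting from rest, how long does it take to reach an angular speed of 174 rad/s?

t ≈ 6.09 s

I = ½MR² = (1/2)(1.13)(0.484)² = 0.1324 kg·m².
α = τ/I = 3.78/0.1324 = 28.56 rad/s².
ω = αt ⇒ t = ω/α = 174/28.56 = 6.093 s.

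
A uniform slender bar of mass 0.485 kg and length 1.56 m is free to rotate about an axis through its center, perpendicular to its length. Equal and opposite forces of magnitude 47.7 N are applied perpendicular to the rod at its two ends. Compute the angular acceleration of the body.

I = (1/12)ML² = (1/12)(0.485)(1.56)² = 0.09836 kg·m².
The couple gives τ = F·(L/2) + F·(L/2) = F L = (47.7)(1.56) = 74.41 N·m.
From τ = Iα: α = 74.41/0.09836 = 756.5 rad/s².

α ≈ 757 rad/s²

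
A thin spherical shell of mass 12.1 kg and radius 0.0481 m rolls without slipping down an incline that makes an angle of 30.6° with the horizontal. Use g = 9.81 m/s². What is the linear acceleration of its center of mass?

Translation along the incline: Mg sinθ − f = Ma.
Rotation about the center: fR = Iα with I = (2/3)MR². No-slip gives a = αR, so f = (I/R²)a = (2/3)M a.
Substituting: Mg sinθ = (1 + 0.6667)Ma, so a = g sinθ/(1 + 0.6667) = (9.81) sin 30.6° / 1.667 = 2.996 m/s².

a ≈ 3.00 m/s²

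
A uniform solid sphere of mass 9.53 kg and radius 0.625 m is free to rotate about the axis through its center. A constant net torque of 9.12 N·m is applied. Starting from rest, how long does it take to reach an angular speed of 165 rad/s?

t ≈ 26.9 s

I = (2/5)MR² = (2/5)(9.53)(0.625)² = 1.489 kg·m².
α = τ/I = 9.12/1.489 = 6.125 rad/s².
ω = αt ⇒ t = ω/α = 165/6.125 = 26.94 s.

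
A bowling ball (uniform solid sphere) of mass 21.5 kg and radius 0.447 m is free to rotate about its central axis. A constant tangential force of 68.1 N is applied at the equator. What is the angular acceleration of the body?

I = (2/5)MR² = (2/5)(21.5)(0.447)² = 1.718 kg·m².
τ = F R = (68.1)(0.447) = 30.44 N·m.
Newton's second law for rotation, τ = Iα, gives α = τ/I = 30.44/1.718 = 17.71 rad/s².

α ≈ 17.7 rad/s²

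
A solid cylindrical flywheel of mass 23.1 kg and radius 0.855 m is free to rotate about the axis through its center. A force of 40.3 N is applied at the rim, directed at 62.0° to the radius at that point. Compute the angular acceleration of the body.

I = ½MR² = (1/2)(23.1)(0.855)² = 8.443 kg·m².
Only the tangential component produces torque: τ = F R sinθ = (40.3)(0.855) sin 62.0° = 30.42 N·m.
Newton's second law for rotation, τ = Iα, gives α = τ/I = 30.42/8.443 = 3.603 rad/s².

α ≈ 3.60 rad/s²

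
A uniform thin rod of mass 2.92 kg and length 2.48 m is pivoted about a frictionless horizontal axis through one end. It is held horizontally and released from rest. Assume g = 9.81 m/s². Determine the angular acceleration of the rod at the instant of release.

About the pivot, I = (1/3)ML² = (1/3)(2.92)(2.48)² = 5.986 kg·m².
The weight acts at the center, a distance L/2 = 1.240 m from the pivot; τ = Mg(L/2) = 35.52 N·m.
α = τ/I = 35.52/5.986 = 5.933 rad/s².

α ≈ 5.93 rad/s²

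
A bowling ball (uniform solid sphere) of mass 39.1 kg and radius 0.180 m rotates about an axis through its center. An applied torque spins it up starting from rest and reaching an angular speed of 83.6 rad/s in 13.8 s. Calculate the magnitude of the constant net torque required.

τ ≈ 3.07 N·m

I = (2/5)MR² = (2/5)(39.1)(0.180)² = 0.5067 kg·m².
α = Δω/Δt = (83.6 − 0)/13.8 = 6.058 rad/s².
τ = Iα = (0.5067)(6.058) = 3.070 N·m.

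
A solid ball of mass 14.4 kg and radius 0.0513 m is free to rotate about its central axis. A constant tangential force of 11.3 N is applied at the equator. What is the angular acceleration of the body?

I = (2/5)MR² = (2/5)(14.4)(0.0513)² = 0.01516 kg·m².
τ = F R = (11.3)(0.0513) = 0.5797 N·m.
From τ = Iα: α = 0.5797/0.01516 = 38.24 rad/s².

α ≈ 38.2 rad/s²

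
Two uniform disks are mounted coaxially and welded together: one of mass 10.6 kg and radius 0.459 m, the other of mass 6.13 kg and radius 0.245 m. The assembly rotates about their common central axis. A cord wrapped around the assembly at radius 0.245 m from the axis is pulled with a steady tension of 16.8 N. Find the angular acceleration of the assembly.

I = ½M₁R₁² + ½M₂R₂² = ½(10.6)(0.459)² + ½(6.13)(0.245)² = 1.301 kg·m².
τ = F r = (16.8)(0.245) = 4.116 N·m.
α = τ/I = 4.116/1.301 = 3.165 rad/s².

α ≈ 3.16 rad/s²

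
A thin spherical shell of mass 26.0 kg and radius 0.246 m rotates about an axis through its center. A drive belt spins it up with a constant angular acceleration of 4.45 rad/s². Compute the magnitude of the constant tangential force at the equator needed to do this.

I = (2/3)MR² = (2/3)(26.0)(0.246)² = 1.049 kg·m².
The required torque is τ = Iα = (1.049)(4.450) = 4.668 N·m.
A tangential force at the equator gives τ = FR, so F = τ/R = 4.668/0.246 = 18.97 N.

F ≈ 19.0 N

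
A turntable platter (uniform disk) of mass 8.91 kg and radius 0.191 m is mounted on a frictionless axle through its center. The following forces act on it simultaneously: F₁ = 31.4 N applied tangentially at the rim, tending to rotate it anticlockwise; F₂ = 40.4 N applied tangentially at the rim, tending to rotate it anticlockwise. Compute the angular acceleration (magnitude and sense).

α ≈ 84.4 rad/s², anticlockwise

I = ½MR² = (1/2)(8.91)(0.191)² = 0.1625 kg·m².
Taking anticlockwise as positive: τ₁ = +(31.4)(0.191) = +5.997 N·m; τ₂ = +(40.4)(0.191) = +7.716 N·m.
Net torque τ = 13.71 N·m.
α = τ/I = 13.71/0.1625 = 84.38 rad/s².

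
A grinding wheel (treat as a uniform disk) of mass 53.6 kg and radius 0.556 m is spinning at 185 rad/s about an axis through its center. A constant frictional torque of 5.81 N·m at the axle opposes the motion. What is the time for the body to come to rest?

I = ½MR² = (1/2)(53.6)(0.556)² = 8.285 kg·m².
The net torque has magnitude 5.81 N·m, opposing ω.
|α| = τ/I = 5.810/8.285 = 0.7013 rad/s² (deceleration).
0 = ω₀ − |α|t ⇒ t = ω₀/|α| = 185/0.7013 = 263.8 s.

t ≈ 264 s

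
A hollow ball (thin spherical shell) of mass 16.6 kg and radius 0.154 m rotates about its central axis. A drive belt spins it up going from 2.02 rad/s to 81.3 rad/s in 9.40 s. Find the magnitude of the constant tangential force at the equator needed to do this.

I = (2/3)MR² = (2/3)(16.6)(0.154)² = 0.2625 kg·m².
α = Δω/Δt = (81.3 − 2.02)/9.40 = 8.434 rad/s².
The required torque is τ = Iα = (0.2625)(8.434) = 2.214 N·m.
A tangential force at the equator gives τ = FR, so F = τ/R = 2.214/0.154 = 14.37 N.

F ≈ 14.4 N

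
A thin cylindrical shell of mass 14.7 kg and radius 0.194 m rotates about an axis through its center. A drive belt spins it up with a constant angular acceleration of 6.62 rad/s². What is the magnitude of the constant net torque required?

I = MR² = (14.7)(0.194)² = 0.5532 kg·m².
τ = Iα = (0.5532)(6.620) = 3.663 N·m.

τ ≈ 3.66 N·m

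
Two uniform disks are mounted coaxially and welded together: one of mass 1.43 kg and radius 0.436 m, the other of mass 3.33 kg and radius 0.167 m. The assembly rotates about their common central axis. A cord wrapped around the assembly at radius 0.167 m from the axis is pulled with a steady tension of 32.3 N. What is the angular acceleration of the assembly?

α ≈ 29.6 rad/s²

I = ½M₁R₁² + ½M₂R₂² = ½(1.43)(0.436)² + ½(3.33)(0.167)² = 0.1824 kg·m².
τ = F r = (32.3)(0.167) = 5.394 N·m.
α = τ/I = 5.394/0.1824 = 29.58 rad/s².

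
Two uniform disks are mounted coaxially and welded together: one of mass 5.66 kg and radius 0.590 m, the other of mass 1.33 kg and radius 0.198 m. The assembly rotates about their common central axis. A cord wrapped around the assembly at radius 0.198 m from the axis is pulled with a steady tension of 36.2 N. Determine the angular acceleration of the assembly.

α ≈ 7.09 rad/s²

I = ½M₁R₁² + ½M₂R₂² = ½(5.66)(0.590)² + ½(1.33)(0.198)² = 1.011 kg·m².
τ = F r = (36.2)(0.198) = 7.168 N·m.
α = τ/I = 7.168/1.011 = 7.088 rad/s².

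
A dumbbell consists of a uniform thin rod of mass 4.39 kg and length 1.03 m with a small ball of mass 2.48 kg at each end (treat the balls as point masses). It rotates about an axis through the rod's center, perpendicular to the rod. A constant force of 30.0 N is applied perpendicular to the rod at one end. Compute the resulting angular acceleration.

I_rod = (1/12)ML² = (1/12)(4.39)(1.03)² = 0.3881 kg·m².
I_balls = 2·m·(L/2)² = 2(2.48)(0.5150)² = 1.316 kg·m².
Total I = 1.704 kg·m².
τ = F·(L/2) = (30.0)(0.515) = 15.45 N·m.
α = τ/I = 15.45/1.704 = 9.069 rad/s².

α ≈ 9.07 rad/s²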